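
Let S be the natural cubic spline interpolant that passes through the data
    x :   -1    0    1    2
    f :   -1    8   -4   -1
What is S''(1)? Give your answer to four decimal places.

Put M_i = S'' at the i-th knot. Here h = (1, 1, 1) and Δ = (9, -12, 3), so the interior equations h_(i-1)·M_(i-1) + 2(h_(i-1)+h_i)·M_i + h_i·M_(i+1) = 6(Δ_i − Δ_(i-1)) read
  1·M_0 + 4·M_1 + 1·M_2 = 6(Δ_1 - Δ_0) = -126
  1·M_1 + 4·M_2 + 1·M_3 = 6(Δ_2 - Δ_1) = 90
Natural end conditions: M_0 = M_3 = 0.
Solving the tridiagonal system: M_0 = 0, M_1 = -198/5, M_2 = 162/5, M_3 = 0.

32.4000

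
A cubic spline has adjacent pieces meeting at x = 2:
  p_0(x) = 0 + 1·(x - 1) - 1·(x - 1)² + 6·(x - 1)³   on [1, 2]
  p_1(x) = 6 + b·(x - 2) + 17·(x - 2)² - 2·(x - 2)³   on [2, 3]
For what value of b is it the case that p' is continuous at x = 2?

p_0'(x) = 1 - 2·(x - 1) + 18·(x - 1)², so p_0'(2) = 17. On the right, p_1'(2) = b, so b = 17.

17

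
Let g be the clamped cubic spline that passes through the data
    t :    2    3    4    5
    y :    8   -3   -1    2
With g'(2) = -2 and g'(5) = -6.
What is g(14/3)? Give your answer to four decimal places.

2.6494

Put M_i = g'' at the i-th knot. Here h = (1, 1, 1) and Δ = (-11, 2, 3), so the interior equations h_(i-1)·M_(i-1) + 2(h_(i-1)+h_i)·M_i + h_i·M_(i+1) = 6(Δ_i − Δ_(i-1)) read
  1·M_0 + 4·M_1 + 1·M_2 = 6(Δ_1 - Δ_0) = 78
  1·M_1 + 4·M_2 + 1·M_3 = 6(Δ_2 - Δ_1) = 6
Clamped end conditions give two more equations: 2h_0·M_0 + h_0·M_1 = 6(Δ_0 - g'(2)) = -54 and h_2·M_2 + 2h_2·M_3 = 6(g'(5) - Δ_2) = -54.
Forward elimination and back-substitution give M_0 = -628/15, M_1 = 446/15, M_2 = 14/15, M_3 = -412/15.
On [4, 5], g(t) = -1 + 109/15·(t - 4) + 7/15·(t - 4)² - 71/15·(t - 4)³.
With (t - 4) = 2/3: g(14/3) = 1073/405.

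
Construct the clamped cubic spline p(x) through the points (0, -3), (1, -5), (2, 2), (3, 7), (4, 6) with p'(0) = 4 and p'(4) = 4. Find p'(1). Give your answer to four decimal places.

Put σ_i = p'' at the i-th knot. Here h = (1, 1, 1, 1) and Δ = (-2, 7, 5, -1), so the interior equations h_(i-1)·σ_(i-1) + 2(h_(i-1)+h_i)·σ_i + h_i·σ_(i+1) = 6(Δ_i − Δ_(i-1)) read
  1·σ_0 + 4·σ_1 + 1·σ_2 = 6(Δ_1 - Δ_0) = 54
  1·σ_1 + 4·σ_2 + 1·σ_3 = 6(Δ_2 - Δ_1) = -12
  1·σ_2 + 4·σ_3 + 1·σ_4 = 6(Δ_3 - Δ_2) = -36
Clamped end conditions give two more equations: 2h_0·σ_0 + h_0·σ_1 = 6(Δ_0 - p'(0)) = -36 and h_3·σ_3 + 2h_3·σ_4 = 6(p'(4) - Δ_3) = 30.
Hence σ_0 = -813/28, σ_1 = 309/14, σ_2 = -21/4, σ_3 = -183/14, σ_4 = 603/28.
On [1, 2], p'(x) = b_1 + 2c_1·(x - 1) + 3d_1·(x - 1)² with b_1 = Δ_1 - h_1(2σ_1 + σ_2)/6 = 29/56, c_1 = σ_1/2 = 309/28, d_1 = (σ_2 - σ_1)/(6h_1) = -255/56. So p'(1) = 29/56.

0.5179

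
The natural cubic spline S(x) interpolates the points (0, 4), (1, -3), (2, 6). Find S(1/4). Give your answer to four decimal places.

1.3125

With M_i denoting the second derivative at x_i, h_i = 1, 1, and Δ_i = (y_(i+1) − y_i)/h_i = -7, 9:
  1·M_0 + 4·M_1 + 1·M_2 = 6(Δ_1 - Δ_0) = 96
Natural end conditions: M_0 = M_2 = 0.
Solving: M_0 = 0, M_1 = 24, M_2 = 0.
On [0, 1], S(x) = 4 - 11·x + 0·x² + 4·x³.
With x = 1/4: S(1/4) = 21/16.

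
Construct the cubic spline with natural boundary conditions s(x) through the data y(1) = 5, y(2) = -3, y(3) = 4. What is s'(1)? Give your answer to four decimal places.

-11.7500

With σ_i denoting the second derivative at x_i, h_i = 1, 1, and Δ_i = (y_(i+1) − y_i)/h_i = -8, 7:
  1·σ_0 + 4·σ_1 + 1·σ_2 = 6(Δ_1 - Δ_0) = 90
Natural end conditions: σ_0 = σ_2 = 0.
Hence σ_0 = 0, σ_1 = 45/2, σ_2 = 0.
On [1, 2], s'(x) = b_0 + 2c_0·(x - 1) + 3d_0·(x - 1)² with b_0 = Δ_0 - h_0(2σ_0 + σ_1)/6 = -47/4, c_0 = σ_0/2 = 0, d_0 = (σ_1 - σ_0)/(6h_0) = 15/4. So s'(1) = -47/4.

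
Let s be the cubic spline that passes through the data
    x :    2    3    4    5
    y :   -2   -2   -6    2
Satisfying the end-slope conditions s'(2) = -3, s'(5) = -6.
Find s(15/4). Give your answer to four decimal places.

Let M_i = s''(x_i). Step sizes h_i = 1, 1, 1; slopes of the chords Δ_i = (y_(i+1) - y_i)/h_i = 0, -4, 8.
  1·M_0 + 4·M_1 + 1·M_2 = 6(Δ_1 - Δ_0) = -24
  1·M_1 + 4·M_2 + 1·M_3 = 6(Δ_2 - Δ_1) = 72
Clamped end conditions give two more equations: 2h_0·M_0 + h_0·M_1 = 6(Δ_0 - s'(2)) = 18 and h_2·M_2 + 2h_2·M_3 = 6(s'(5) - Δ_2) = -84.
Solving the tridiagonal system: M_0 = 96/5, M_1 = -102/5, M_2 = 192/5, M_3 = -306/5.
On [3, 4], s(x) = -2 - 18/5·(x - 3) - 51/5·(x - 3)² + 49/5·(x - 3)³.
With (x - 3) = 3/4: s(15/4) = -2017/320.

-6.3031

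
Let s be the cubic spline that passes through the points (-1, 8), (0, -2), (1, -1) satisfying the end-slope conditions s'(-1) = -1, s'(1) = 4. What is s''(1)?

Put σ_i = s'' at the i-th knot. Here h = (1, 1) and Δ = (-10, 1), so the interior equations h_(i-1)·σ_(i-1) + 2(h_(i-1)+h_i)·σ_i + h_i·σ_(i+1) = 6(Δ_i − Δ_(i-1)) read
  1·σ_0 + 4·σ_1 + 1·σ_2 = 6(Δ_1 - Δ_0) = 66
Clamped end conditions give two more equations: 2h_0·σ_0 + h_0·σ_1 = 6(Δ_0 - s'(-1)) = -54 and h_1·σ_1 + 2h_1·σ_2 = 6(s'(1) - Δ_1) = 18.
Forward elimination and back-substitution give σ_0 = -41, σ_1 = 28, σ_2 = -5.

-5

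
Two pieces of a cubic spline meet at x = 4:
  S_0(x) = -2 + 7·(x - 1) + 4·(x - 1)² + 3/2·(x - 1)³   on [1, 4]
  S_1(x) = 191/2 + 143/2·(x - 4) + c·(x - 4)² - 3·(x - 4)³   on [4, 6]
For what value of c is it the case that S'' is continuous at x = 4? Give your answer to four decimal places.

S_0''(x) = 8 + 9·(x - 1), so S_0''(4) = 35. On the right, S_1''(4) = 2c, so c = 35/2.

17.5000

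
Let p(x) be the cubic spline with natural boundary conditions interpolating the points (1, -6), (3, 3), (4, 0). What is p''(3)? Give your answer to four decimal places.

-7.5000

Let M_i = p''(x_i). Step sizes h_i = 2, 1; slopes of the chords Δ_i = (y_(i+1) - y_i)/h_i = 9/2, -3.
  2·M_0 + 6·M_1 + 1·M_2 = 6(Δ_1 - Δ_0) = -45
Natural end conditions: M_0 = M_2 = 0.
Forward elimination and back-substitution give M_0 = 0, M_1 = -15/2, M_2 = 0.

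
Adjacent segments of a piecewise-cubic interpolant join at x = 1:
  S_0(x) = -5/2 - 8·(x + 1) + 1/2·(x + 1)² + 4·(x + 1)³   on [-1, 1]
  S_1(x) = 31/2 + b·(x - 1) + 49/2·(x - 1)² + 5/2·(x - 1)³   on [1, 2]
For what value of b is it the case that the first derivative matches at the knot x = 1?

42

S_0'(x) = -8 + 1·(x + 1) + 12·(x + 1)², so S_0'(1) = 42. On the right, S_1'(1) = b, so b = 42.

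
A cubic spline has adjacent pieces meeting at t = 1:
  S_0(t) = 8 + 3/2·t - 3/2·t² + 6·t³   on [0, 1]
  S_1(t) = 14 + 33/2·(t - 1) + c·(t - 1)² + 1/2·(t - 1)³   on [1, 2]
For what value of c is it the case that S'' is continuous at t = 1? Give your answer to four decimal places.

S_0''(t) = -3 + 36·t, so S_0''(1) = 33. On the right, S_1''(1) = 2c, so c = 33/2.

16.5000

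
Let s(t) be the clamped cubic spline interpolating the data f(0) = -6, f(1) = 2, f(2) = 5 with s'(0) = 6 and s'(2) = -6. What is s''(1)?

Write m_i for s''(x_i). With h_i = 1, 1 and divided differences Δ_i = 8, 3, the continuity of s' gives the tridiagonal system
  1·m_0 + 4·m_1 + 1·m_2 = 6(Δ_1 - Δ_0) = -30
Clamped end conditions give two more equations: 2h_0·m_0 + h_0·m_1 = 6(Δ_0 - s'(0)) = 12 and h_1·m_1 + 2h_1·m_2 = 6(s'(2) - Δ_1) = -54.
Solving the tridiagonal system: m_0 = 15/2, m_1 = -3, m_2 = -51/2.

-3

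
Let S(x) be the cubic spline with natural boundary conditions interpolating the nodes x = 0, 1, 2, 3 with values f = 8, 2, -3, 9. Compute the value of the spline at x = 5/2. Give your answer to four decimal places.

Put M_i = S'' at the i-th knot. Here h = (1, 1, 1) and Δ = (-6, -5, 12), so the interior equations h_(i-1)·M_(i-1) + 2(h_(i-1)+h_i)·M_i + h_i·M_(i+1) = 6(Δ_i − Δ_(i-1)) read
  1·M_0 + 4·M_1 + 1·M_2 = 6(Δ_1 - Δ_0) = 6
  1·M_1 + 4·M_2 + 1·M_3 = 6(Δ_2 - Δ_1) = 102
Natural end conditions: M_0 = M_3 = 0.
Solving the tridiagonal system: M_0 = 0, M_1 = -26/5, M_2 = 134/5, M_3 = 0.
On [2, 3], S(x) = -3 + 46/15·(x - 2) + 67/5·(x - 2)² - 67/15·(x - 2)³.
With (x - 2) = 1/2: S(5/2) = 53/40.

1.3250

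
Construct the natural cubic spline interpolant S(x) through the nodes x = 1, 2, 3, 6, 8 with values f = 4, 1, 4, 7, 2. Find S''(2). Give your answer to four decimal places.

Let σ_i = S''(x_i). Step sizes h_i = 1, 1, 3, 2; slopes of the chords Δ_i = (y_(i+1) - y_i)/h_i = -3, 3, 1, -5/2.
  1·σ_0 + 4·σ_1 + 1·σ_2 = 6(Δ_1 - Δ_0) = 36
  1·σ_1 + 8·σ_2 + 3·σ_3 = 6(Δ_2 - Δ_1) = -12
  3·σ_2 + 10·σ_3 + 2·σ_4 = 6(Δ_3 - Δ_2) = -21
Natural end conditions: σ_0 = σ_4 = 0.
Solving: σ_0 = 0, σ_1 = 2613/274, σ_2 = -294/137, σ_3 = -399/274, σ_4 = 0.

9.5365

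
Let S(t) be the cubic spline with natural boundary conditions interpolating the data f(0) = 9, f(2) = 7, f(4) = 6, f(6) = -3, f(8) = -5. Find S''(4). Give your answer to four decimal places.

Write M_i for S''(x_i). With h_i = 2, 2, 2, 2 and divided differences Δ_i = -1, -1/2, -9/2, -1, the continuity of S' gives the tridiagonal system
  2·M_0 + 8·M_1 + 2·M_2 = 6(Δ_1 - Δ_0) = 3
  2·M_1 + 8·M_2 + 2·M_3 = 6(Δ_2 - Δ_1) = -24
  2·M_2 + 8·M_3 + 2·M_4 = 6(Δ_3 - Δ_2) = 21
Natural end conditions: M_0 = M_4 = 0.
Hence M_0 = 0, M_1 = 81/56, M_2 = -30/7, M_3 = 207/56, M_4 = 0.

-4.2857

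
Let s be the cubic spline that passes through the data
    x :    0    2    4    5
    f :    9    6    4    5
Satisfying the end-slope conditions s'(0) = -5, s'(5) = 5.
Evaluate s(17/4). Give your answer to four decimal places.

Let M_i = s''(x_i). Step sizes h_i = 2, 2, 1; slopes of the chords Δ_i = (y_(i+1) - y_i)/h_i = -3/2, -1, 1.
  2·M_0 + 8·M_1 + 2·M_2 = 6(Δ_1 - Δ_0) = 3
  2·M_1 + 6·M_2 + 1·M_3 = 6(Δ_2 - Δ_1) = 12
Clamped end conditions give two more equations: 2h_0·M_0 + h_0·M_1 = 6(Δ_0 - s'(0)) = 21 and h_2·M_2 + 2h_2·M_3 = 6(s'(5) - Δ_2) = 24.
Solving: M_0 = 269/46, M_1 = -55/46, M_2 = 10/23, M_3 = 271/23.
On [4, 5], s(x) = 4 - 51/46·(x - 4) + 5/23·(x - 4)² + 87/46·(x - 4)³.
With (x - 4) = 1/4: s(17/4) = 11087/2944.

3.7660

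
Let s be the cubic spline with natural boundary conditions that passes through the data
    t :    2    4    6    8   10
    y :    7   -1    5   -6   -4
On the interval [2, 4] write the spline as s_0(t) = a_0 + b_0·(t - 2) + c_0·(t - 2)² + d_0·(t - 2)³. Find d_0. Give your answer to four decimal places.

0.6496

Put M_i = s'' at the i-th knot. Here h = (2, 2, 2, 2) and Δ = (-4, 3, -11/2, 1), so the interior equations h_(i-1)·M_(i-1) + 2(h_(i-1)+h_i)·M_i + h_i·M_(i+1) = 6(Δ_i − Δ_(i-1)) read
  2·M_0 + 8·M_1 + 2·M_2 = 6(Δ_1 - Δ_0) = 42
  2·M_1 + 8·M_2 + 2·M_3 = 6(Δ_2 - Δ_1) = -51
  2·M_2 + 8·M_3 + 2·M_4 = 6(Δ_3 - Δ_2) = 39
Natural end conditions: M_0 = M_4 = 0.
Hence M_0 = 0, M_1 = 873/112, M_2 = -285/28, M_3 = 831/112, M_4 = 0.
On [2, 4], with s_0(t) = a_0 + b_0·(t - 2) + c_0·(t - 2)² + d_0·(t - 2)³: c_0 = M_0/2 = 0, d_0 = (M_1 - M_0)/(6h_0) = 291/448, b_0 = Δ_0 - h_0(2M_0 + M_1)/6 = -739/112.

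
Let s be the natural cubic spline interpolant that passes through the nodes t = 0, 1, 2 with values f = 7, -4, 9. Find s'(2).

With m_i denoting the second derivative at x_i, h_i = 1, 1, and Δ_i = (y_(i+1) − y_i)/h_i = -11, 13:
  1·m_0 + 4·m_1 + 1·m_2 = 6(Δ_1 - Δ_0) = 144
Natural end conditions: m_0 = m_2 = 0.
Solving the tridiagonal system: m_0 = 0, m_1 = 36, m_2 = 0.
On [1, 2], s'(t) = b_1 + 2c_1·(t - 1) + 3d_1·(t - 1)² with b_1 = Δ_1 - h_1(2m_1 + m_2)/6 = 1, c_1 = m_1/2 = 18, d_1 = (m_2 - m_1)/(6h_1) = -6. So s'(2) = 19.

19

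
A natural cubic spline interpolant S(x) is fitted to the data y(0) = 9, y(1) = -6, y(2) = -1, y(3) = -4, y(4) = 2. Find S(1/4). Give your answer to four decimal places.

Put m_i = S'' at the i-th knot. Here h = (1, 1, 1, 1) and Δ = (-15, 5, -3, 6), so the interior equations h_(i-1)·m_(i-1) + 2(h_(i-1)+h_i)·m_i + h_i·m_(i+1) = 6(Δ_i − Δ_(i-1)) read
  1·m_0 + 4·m_1 + 1·m_2 = 6(Δ_1 - Δ_0) = 120
  1·m_1 + 4·m_2 + 1·m_3 = 6(Δ_2 - Δ_1) = -48
  1·m_2 + 4·m_3 + 1·m_4 = 6(Δ_3 - Δ_2) = 54
Natural end conditions: m_0 = m_4 = 0.
Forward elimination and back-substitution give m_0 = 0, m_1 = 1023/28, m_2 = -183/7, m_3 = 561/28, m_4 = 0.
On [0, 1], S(x) = 9 - 1181/56·x + 0·x² + 341/56·x³.
With x = 1/4: S(1/4) = 13701/3584.

3.8228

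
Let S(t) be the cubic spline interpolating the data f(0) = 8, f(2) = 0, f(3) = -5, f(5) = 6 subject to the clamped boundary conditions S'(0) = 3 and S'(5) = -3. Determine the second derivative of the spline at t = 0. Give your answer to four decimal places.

Put M_i = S'' at the i-th knot. Here h = (2, 1, 2) and Δ = (-4, -5, 11/2), so the interior equations h_(i-1)·M_(i-1) + 2(h_(i-1)+h_i)·M_i + h_i·M_(i+1) = 6(Δ_i − Δ_(i-1)) read
  2·M_0 + 6·M_1 + 1·M_2 = 6(Δ_1 - Δ_0) = -6
  1·M_1 + 6·M_2 + 2·M_3 = 6(Δ_2 - Δ_1) = 63
Clamped end conditions give two more equations: 2h_0·M_0 + h_0·M_1 = 6(Δ_0 - S'(0)) = -42 and h_2·M_2 + 2h_2·M_3 = 6(S'(5) - Δ_2) = -51.
Solving the tridiagonal system: M_0 = -327/32, M_1 = -9/16, M_2 = 285/16, M_3 = -693/32.

-10.2188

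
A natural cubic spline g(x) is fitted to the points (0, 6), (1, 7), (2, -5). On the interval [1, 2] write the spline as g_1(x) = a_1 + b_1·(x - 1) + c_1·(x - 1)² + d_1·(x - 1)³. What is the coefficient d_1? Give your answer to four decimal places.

Put σ_i = g'' at the i-th knot. Here h = (1, 1) and Δ = (1, -12), so the interior equations h_(i-1)·σ_(i-1) + 2(h_(i-1)+h_i)·σ_i + h_i·σ_(i+1) = 6(Δ_i − Δ_(i-1)) read
  1·σ_0 + 4·σ_1 + 1·σ_2 = 6(Δ_1 - Δ_0) = -78
Natural end conditions: σ_0 = σ_2 = 0.
Forward elimination and back-substitution give σ_0 = 0, σ_1 = -39/2, σ_2 = 0.
On [1, 2], with g_1(x) = a_1 + b_1·(x - 1) + c_1·(x - 1)² + d_1·(x - 1)³: c_1 = σ_1/2 = -39/4, d_1 = (σ_2 - σ_1)/(6h_1) = 13/4, b_1 = Δ_1 - h_1(2σ_1 + σ_2)/6 = -11/2.

3.2500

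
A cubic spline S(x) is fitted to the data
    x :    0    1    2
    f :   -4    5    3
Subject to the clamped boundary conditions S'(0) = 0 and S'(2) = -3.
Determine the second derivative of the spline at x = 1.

-30

With M_i denoting the second derivative at x_i, h_i = 1, 1, and Δ_i = (y_(i+1) − y_i)/h_i = 9, -2:
  1·M_0 + 4·M_1 + 1·M_2 = 6(Δ_1 - Δ_0) = -66
Clamped end conditions give two more equations: 2h_0·M_0 + h_0·M_1 = 6(Δ_0 - S'(0)) = 54 and h_1·M_1 + 2h_1·M_2 = 6(S'(2) - Δ_1) = -6.
Solving the tridiagonal system: M_0 = 42, M_1 = -30, M_2 = 12.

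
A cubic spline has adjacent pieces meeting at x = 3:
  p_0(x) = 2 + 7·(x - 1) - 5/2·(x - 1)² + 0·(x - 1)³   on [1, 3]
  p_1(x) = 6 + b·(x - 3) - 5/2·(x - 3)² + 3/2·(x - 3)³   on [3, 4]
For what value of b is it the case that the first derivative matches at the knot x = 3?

p_0'(x) = 7 - 5·(x - 1) + 0·(x - 1)², so p_0'(3) = -3. On the right, p_1'(3) = b, so b = -3.

-3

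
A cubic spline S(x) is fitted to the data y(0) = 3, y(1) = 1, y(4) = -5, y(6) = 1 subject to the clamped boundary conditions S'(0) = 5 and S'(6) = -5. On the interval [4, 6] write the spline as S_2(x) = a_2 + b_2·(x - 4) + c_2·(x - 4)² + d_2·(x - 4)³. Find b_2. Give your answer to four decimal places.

Put M_i = S'' at the i-th knot. Here h = (1, 3, 2) and Δ = (-2, -2, 3), so the interior equations h_(i-1)·M_(i-1) + 2(h_(i-1)+h_i)·M_i + h_i·M_(i+1) = 6(Δ_i − Δ_(i-1)) read
  1·M_0 + 8·M_1 + 3·M_2 = 6(Δ_1 - Δ_0) = 0
  3·M_1 + 10·M_2 + 2·M_3 = 6(Δ_2 - Δ_1) = 30
Clamped end conditions give two more equations: 2h_0·M_0 + h_0·M_1 = 6(Δ_0 - S'(0)) = -42 and h_2·M_2 + 2h_2·M_3 = 6(S'(6) - Δ_2) = -48.
Hence M_0 = -276/13, M_1 = 6/13, M_2 = 76/13, M_3 = -194/13.
On [4, 6], with S_2(x) = a_2 + b_2·(x - 4) + c_2·(x - 4)² + d_2·(x - 4)³: c_2 = M_2/2 = 38/13, d_2 = (M_3 - M_2)/(6h_2) = -45/26, b_2 = Δ_2 - h_2(2M_2 + M_3)/6 = 53/13.

4.0769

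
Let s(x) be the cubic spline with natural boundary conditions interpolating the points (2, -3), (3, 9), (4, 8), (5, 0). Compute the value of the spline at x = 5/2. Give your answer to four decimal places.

4.1250

Write σ_i for s''(x_i). With h_i = 1, 1, 1 and divided differences Δ_i = 12, -1, -8, the continuity of s' gives the tridiagonal system
  1·σ_0 + 4·σ_1 + 1·σ_2 = 6(Δ_1 - Δ_0) = -78
  1·σ_1 + 4·σ_2 + 1·σ_3 = 6(Δ_2 - Δ_1) = -42
Natural end conditions: σ_0 = σ_3 = 0.
Solving the tridiagonal system: σ_0 = 0, σ_1 = -18, σ_2 = -6, σ_3 = 0.
On [2, 3], s(x) = -3 + 15·(x - 2) + 0·(x - 2)² - 3·(x - 2)³.
With (x - 2) = 1/2: s(5/2) = 33/8.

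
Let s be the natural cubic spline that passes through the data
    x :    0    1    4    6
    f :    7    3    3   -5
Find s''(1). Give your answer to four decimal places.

Let M_i = s''(x_i). Step sizes h_i = 1, 3, 2; slopes of the chords Δ_i = (y_(i+1) - y_i)/h_i = -4, 0, -4.
  1·M_0 + 8·M_1 + 3·M_2 = 6(Δ_1 - Δ_0) = 24
  3·M_1 + 10·M_2 + 2·M_3 = 6(Δ_2 - Δ_1) = -24
Natural end conditions: M_0 = M_3 = 0.
Solving the tridiagonal system: M_0 = 0, M_1 = 312/71, M_2 = -264/71, M_3 = 0.

4.3944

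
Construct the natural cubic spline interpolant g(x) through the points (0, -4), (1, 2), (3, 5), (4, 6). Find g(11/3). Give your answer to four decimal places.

5.6111

Put m_i = g'' at the i-th knot. Here h = (1, 2, 1) and Δ = (6, 3/2, 1), so the interior equations h_(i-1)·m_(i-1) + 2(h_(i-1)+h_i)·m_i + h_i·m_(i+1) = 6(Δ_i − Δ_(i-1)) read
  1·m_0 + 6·m_1 + 2·m_2 = 6(Δ_1 - Δ_0) = -27
  2·m_1 + 6·m_2 + 1·m_3 = 6(Δ_2 - Δ_1) = -3
Natural end conditions: m_0 = m_3 = 0.
Solving: m_0 = 0, m_1 = -39/8, m_2 = 9/8, m_3 = 0.
On [3, 4], g(x) = 5 + 5/8·(x - 3) + 9/16·(x - 3)² - 3/16·(x - 3)³.
With (x - 3) = 2/3: g(11/3) = 101/18.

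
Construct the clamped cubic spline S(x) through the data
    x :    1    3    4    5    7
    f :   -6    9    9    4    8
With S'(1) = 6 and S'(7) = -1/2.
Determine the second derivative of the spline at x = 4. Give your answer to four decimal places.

-8.3333

Let M_i = S''(x_i). Step sizes h_i = 2, 1, 1, 2; slopes of the chords Δ_i = (y_(i+1) - y_i)/h_i = 15/2, 0, -5, 2.
  2·M_0 + 6·M_1 + 1·M_2 = 6(Δ_1 - Δ_0) = -45
  1·M_1 + 4·M_2 + 1·M_3 = 6(Δ_2 - Δ_1) = -30
  1·M_2 + 6·M_3 + 2·M_4 = 6(Δ_3 - Δ_2) = 42
Clamped end conditions give two more equations: 2h_0·M_0 + h_0·M_1 = 6(Δ_0 - S'(1)) = 9 and h_3·M_3 + 2h_3·M_4 = 6(S'(7) - Δ_3) = -15.
Solving: M_0 = 191/30, M_1 = -247/30, M_2 = -25/3, M_3 = 347/30, M_4 = -143/15.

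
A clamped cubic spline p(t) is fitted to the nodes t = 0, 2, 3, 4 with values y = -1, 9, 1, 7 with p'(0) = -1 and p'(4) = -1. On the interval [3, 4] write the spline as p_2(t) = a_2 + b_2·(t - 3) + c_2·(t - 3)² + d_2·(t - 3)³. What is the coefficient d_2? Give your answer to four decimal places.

-12.9091

Put M_i = p'' at the i-th knot. Here h = (2, 1, 1) and Δ = (5, -8, 6), so the interior equations h_(i-1)·M_(i-1) + 2(h_(i-1)+h_i)·M_i + h_i·M_(i+1) = 6(Δ_i − Δ_(i-1)) read
  2·M_0 + 6·M_1 + 1·M_2 = 6(Δ_1 - Δ_0) = -78
  1·M_1 + 4·M_2 + 1·M_3 = 6(Δ_2 - Δ_1) = 84
Clamped end conditions give two more equations: 2h_0·M_0 + h_0·M_1 = 6(Δ_0 - p'(0)) = 36 and h_2·M_2 + 2h_2·M_3 = 6(p'(4) - Δ_2) = -42.
Solving: M_0 = 246/11, M_1 = -294/11, M_2 = 414/11, M_3 = -438/11.
On [3, 4], with p_2(t) = a_2 + b_2·(t - 3) + c_2·(t - 3)² + d_2·(t - 3)³: c_2 = M_2/2 = 207/11, d_2 = (M_3 - M_2)/(6h_2) = -142/11, b_2 = Δ_2 - h_2(2M_2 + M_3)/6 = 1/11.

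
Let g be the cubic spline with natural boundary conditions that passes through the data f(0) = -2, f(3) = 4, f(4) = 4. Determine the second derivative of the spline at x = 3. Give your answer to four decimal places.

With σ_i denoting the second derivative at x_i, h_i = 3, 1, and Δ_i = (y_(i+1) − y_i)/h_i = 2, 0:
  3·σ_0 + 8·σ_1 + 1·σ_2 = 6(Δ_1 - Δ_0) = -12
Natural end conditions: σ_0 = σ_2 = 0.
Solving the tridiagonal system: σ_0 = 0, σ_1 = -3/2, σ_2 = 0.

-1.5000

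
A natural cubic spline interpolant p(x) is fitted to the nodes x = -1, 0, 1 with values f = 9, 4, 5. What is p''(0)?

9

With σ_i denoting the second derivative at x_i, h_i = 1, 1, and Δ_i = (y_(i+1) − y_i)/h_i = -5, 1:
  1·σ_0 + 4·σ_1 + 1·σ_2 = 6(Δ_1 - Δ_0) = 36
Natural end conditions: σ_0 = σ_2 = 0.
Hence σ_0 = 0, σ_1 = 9, σ_2 = 0.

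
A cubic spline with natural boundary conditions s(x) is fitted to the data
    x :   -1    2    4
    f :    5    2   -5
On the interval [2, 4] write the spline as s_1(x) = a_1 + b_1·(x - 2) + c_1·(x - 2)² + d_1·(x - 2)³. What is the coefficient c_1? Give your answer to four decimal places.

-0.7500

Let M_i = s''(x_i). Step sizes h_i = 3, 2; slopes of the chords Δ_i = (y_(i+1) - y_i)/h_i = -1, -7/2.
  3·M_0 + 10·M_1 + 2·M_2 = 6(Δ_1 - Δ_0) = -15
Natural end conditions: M_0 = M_2 = 0.
Solving: M_0 = 0, M_1 = -3/2, M_2 = 0.
On [2, 4], with s_1(x) = a_1 + b_1·(x - 2) + c_1·(x - 2)² + d_1·(x - 2)³: c_1 = M_1/2 = -3/4, d_1 = (M_2 - M_1)/(6h_1) = 1/8, b_1 = Δ_1 - h_1(2M_1 + M_2)/6 = -5/2.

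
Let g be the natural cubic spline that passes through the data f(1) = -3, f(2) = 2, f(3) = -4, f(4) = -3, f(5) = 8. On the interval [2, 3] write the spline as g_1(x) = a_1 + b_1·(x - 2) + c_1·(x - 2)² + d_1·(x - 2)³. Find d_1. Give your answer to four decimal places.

Put m_i = g'' at the i-th knot. Here h = (1, 1, 1, 1) and Δ = (5, -6, 1, 11), so the interior equations h_(i-1)·m_(i-1) + 2(h_(i-1)+h_i)·m_i + h_i·m_(i+1) = 6(Δ_i − Δ_(i-1)) read
  1·m_0 + 4·m_1 + 1·m_2 = 6(Δ_1 - Δ_0) = -66
  1·m_1 + 4·m_2 + 1·m_3 = 6(Δ_2 - Δ_1) = 42
  1·m_2 + 4·m_3 + 1·m_4 = 6(Δ_3 - Δ_2) = 60
Natural end conditions: m_0 = m_4 = 0.
Solving the tridiagonal system: m_0 = 0, m_1 = -549/28, m_2 = 87/7, m_3 = 333/28, m_4 = 0.
On [2, 3], with g_1(x) = a_1 + b_1·(x - 2) + c_1·(x - 2)² + d_1·(x - 2)³: c_1 = m_1/2 = -549/56, d_1 = (m_2 - m_1)/(6h_1) = 299/56, b_1 = Δ_1 - h_1(2m_1 + m_2)/6 = -43/28.

5.3393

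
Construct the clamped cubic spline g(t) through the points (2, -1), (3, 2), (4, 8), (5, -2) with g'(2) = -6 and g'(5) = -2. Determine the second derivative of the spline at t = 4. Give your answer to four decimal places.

Write M_i for g''(x_i). With h_i = 1, 1, 1 and divided differences Δ_i = 3, 6, -10, the continuity of g' gives the tridiagonal system
  1·M_0 + 4·M_1 + 1·M_2 = 6(Δ_1 - Δ_0) = 18
  1·M_1 + 4·M_2 + 1·M_3 = 6(Δ_2 - Δ_1) = -96
Clamped end conditions give two more equations: 2h_0·M_0 + h_0·M_1 = 6(Δ_0 - g'(2)) = 54 and h_2·M_2 + 2h_2·M_3 = 6(g'(5) - Δ_2) = 48.
Hence M_0 = 346/15, M_1 = 118/15, M_2 = -548/15, M_3 = 634/15.

-36.5333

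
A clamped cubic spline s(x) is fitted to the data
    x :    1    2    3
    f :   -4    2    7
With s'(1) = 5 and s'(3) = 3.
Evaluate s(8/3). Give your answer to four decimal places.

Put σ_i = s'' at the i-th knot. Here h = (1, 1) and Δ = (6, 5), so the interior equations h_(i-1)·σ_(i-1) + 2(h_(i-1)+h_i)·σ_i + h_i·σ_(i+1) = 6(Δ_i − Δ_(i-1)) read
  1·σ_0 + 4·σ_1 + 1·σ_2 = 6(Δ_1 - Δ_0) = -6
Clamped end conditions give two more equations: 2h_0·σ_0 + h_0·σ_1 = 6(Δ_0 - s'(1)) = 6 and h_1·σ_1 + 2h_1·σ_2 = 6(s'(3) - Δ_1) = -12.
Hence σ_0 = 7/2, σ_1 = -1, σ_2 = -11/2.
On [2, 3], s(x) = 2 + 25/4·(x - 2) - 1/2·(x - 2)² - 3/4·(x - 2)³.
With (x - 2) = 2/3: s(8/3) = 103/18.

5.7222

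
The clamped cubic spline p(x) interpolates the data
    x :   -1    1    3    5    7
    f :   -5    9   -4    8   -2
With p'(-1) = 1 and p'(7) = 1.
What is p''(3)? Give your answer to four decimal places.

18.5625

Put M_i = p'' at the i-th knot. Here h = (2, 2, 2, 2) and Δ = (7, -13/2, 6, -5), so the interior equations h_(i-1)·M_(i-1) + 2(h_(i-1)+h_i)·M_i + h_i·M_(i+1) = 6(Δ_i − Δ_(i-1)) read
  2·M_0 + 8·M_1 + 2·M_2 = 6(Δ_1 - Δ_0) = -81
  2·M_1 + 8·M_2 + 2·M_3 = 6(Δ_2 - Δ_1) = 75
  2·M_2 + 8·M_3 + 2·M_4 = 6(Δ_3 - Δ_2) = -66
Clamped end conditions give two more equations: 2h_0·M_0 + h_0·M_1 = 6(Δ_0 - p'(-1)) = 36 and h_3·M_3 + 2h_3·M_4 = 6(p'(7) - Δ_3) = 36.
Forward elimination and back-substitution give M_0 = 2097/112, M_1 = -1089/56, M_2 = 297/16, M_3 = -969/56, M_4 = 1977/112.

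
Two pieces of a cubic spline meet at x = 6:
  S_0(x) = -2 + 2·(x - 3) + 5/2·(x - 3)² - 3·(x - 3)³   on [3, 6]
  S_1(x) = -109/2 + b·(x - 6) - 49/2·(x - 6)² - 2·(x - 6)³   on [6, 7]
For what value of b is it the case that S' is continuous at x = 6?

-64

S_0'(x) = 2 + 5·(x - 3) - 9·(x - 3)², so S_0'(6) = -64. On the right, S_1'(6) = b, so b = -64.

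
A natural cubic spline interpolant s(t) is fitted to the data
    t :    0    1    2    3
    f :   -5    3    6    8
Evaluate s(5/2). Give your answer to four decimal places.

6.9750

With σ_i denoting the second derivative at x_i, h_i = 1, 1, 1, and Δ_i = (y_(i+1) − y_i)/h_i = 8, 3, 2:
  1·σ_0 + 4·σ_1 + 1·σ_2 = 6(Δ_1 - Δ_0) = -30
  1·σ_1 + 4·σ_2 + 1·σ_3 = 6(Δ_2 - Δ_1) = -6
Natural end conditions: σ_0 = σ_3 = 0.
Hence σ_0 = 0, σ_1 = -38/5, σ_2 = 2/5, σ_3 = 0.
On [2, 3], s(t) = 6 + 28/15·(t - 2) + 1/5·(t - 2)² - 1/15·(t - 2)³.
With (t - 2) = 1/2: s(5/2) = 279/40.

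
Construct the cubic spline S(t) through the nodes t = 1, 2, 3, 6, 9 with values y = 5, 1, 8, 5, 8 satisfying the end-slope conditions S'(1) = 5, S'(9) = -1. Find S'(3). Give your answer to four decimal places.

8.1071

Let M_i = S''(x_i). Step sizes h_i = 1, 1, 3, 3; slopes of the chords Δ_i = (y_(i+1) - y_i)/h_i = -4, 7, -1, 1.
  1·M_0 + 4·M_1 + 1·M_2 = 6(Δ_1 - Δ_0) = 66
  1·M_1 + 8·M_2 + 3·M_3 = 6(Δ_2 - Δ_1) = -48
  3·M_2 + 12·M_3 + 3·M_4 = 6(Δ_3 - Δ_2) = 12
Clamped end conditions give two more equations: 2h_0·M_0 + h_0·M_1 = 6(Δ_0 - S'(1)) = -54 and h_3·M_3 + 2h_3·M_4 = 6(S'(9) - Δ_3) = -12.
Solving the tridiagonal system: M_0 = -2349/56, M_1 = 837/28, M_2 = -93/8, M_3 = 141/28, M_4 = -253/56.
On [3, 6], S'(t) = b_2 + 2c_2·(t - 3) + 3d_2·(t - 3)² with b_2 = Δ_2 - h_2(2M_2 + M_3)/6 = 227/28, c_2 = M_2/2 = -93/16, d_2 = (M_3 - M_2)/(6h_2) = 311/336. So S'(3) = 227/28.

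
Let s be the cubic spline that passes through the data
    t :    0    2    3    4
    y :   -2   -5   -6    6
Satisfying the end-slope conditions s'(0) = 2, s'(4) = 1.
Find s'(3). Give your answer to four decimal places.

Put σ_i = s'' at the i-th knot. Here h = (2, 1, 1) and Δ = (-3/2, -1, 12), so the interior equations h_(i-1)·σ_(i-1) + 2(h_(i-1)+h_i)·σ_i + h_i·σ_(i+1) = 6(Δ_i − Δ_(i-1)) read
  2·σ_0 + 6·σ_1 + 1·σ_2 = 6(Δ_1 - Δ_0) = 3
  1·σ_1 + 4·σ_2 + 1·σ_3 = 6(Δ_2 - Δ_1) = 78
Clamped end conditions give two more equations: 2h_0·σ_0 + h_0·σ_1 = 6(Δ_0 - s'(0)) = -21 and h_2·σ_2 + 2h_2·σ_3 = 6(s'(4) - Δ_2) = -66.
Hence σ_0 = -73/22, σ_1 = -85/22, σ_2 = 361/11, σ_3 = -1087/22.
On [3, 4], s'(t) = b_2 + 2c_2·(t - 3) + 3d_2·(t - 3)² with b_2 = Δ_2 - h_2(2σ_2 + σ_3)/6 = 409/44, c_2 = σ_2/2 = 361/22, d_2 = (σ_3 - σ_2)/(6h_2) = -603/44. So s'(3) = 409/44.

9.2955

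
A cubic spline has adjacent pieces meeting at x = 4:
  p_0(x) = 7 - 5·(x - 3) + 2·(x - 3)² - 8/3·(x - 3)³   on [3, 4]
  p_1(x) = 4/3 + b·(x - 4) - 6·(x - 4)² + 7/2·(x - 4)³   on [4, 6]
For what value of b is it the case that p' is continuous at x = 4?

p_0'(x) = -5 + 4·(x - 3) - 8·(x - 3)², so p_0'(4) = -9. On the right, p_1'(4) = b, so b = -9.

-9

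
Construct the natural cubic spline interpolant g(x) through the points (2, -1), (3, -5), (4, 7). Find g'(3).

Write M_i for g''(x_i). With h_i = 1, 1 and divided differences Δ_i = -4, 12, the continuity of g' gives the tridiagonal system
  1·M_0 + 4·M_1 + 1·M_2 = 6(Δ_1 - Δ_0) = 96
Natural end conditions: M_0 = M_2 = 0.
Forward elimination and back-substitution give M_0 = 0, M_1 = 24, M_2 = 0.
On [3, 4], g'(x) = b_1 + 2c_1·(x - 3) + 3d_1·(x - 3)² with b_1 = Δ_1 - h_1(2M_1 + M_2)/6 = 4, c_1 = M_1/2 = 12, d_1 = (M_2 - M_1)/(6h_1) = -4. So g'(3) = 4.

4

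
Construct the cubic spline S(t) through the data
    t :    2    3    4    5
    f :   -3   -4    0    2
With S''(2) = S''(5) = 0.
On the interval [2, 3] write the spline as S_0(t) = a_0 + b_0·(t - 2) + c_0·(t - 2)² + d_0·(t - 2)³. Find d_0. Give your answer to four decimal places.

Put m_i = S'' at the i-th knot. Here h = (1, 1, 1) and Δ = (-1, 4, 2), so the interior equations h_(i-1)·m_(i-1) + 2(h_(i-1)+h_i)·m_i + h_i·m_(i+1) = 6(Δ_i − Δ_(i-1)) read
  1·m_0 + 4·m_1 + 1·m_2 = 6(Δ_1 - Δ_0) = 30
  1·m_1 + 4·m_2 + 1·m_3 = 6(Δ_2 - Δ_1) = -12
Natural end conditions: m_0 = m_3 = 0.
Hence m_0 = 0, m_1 = 44/5, m_2 = -26/5, m_3 = 0.
On [2, 3], with S_0(t) = a_0 + b_0·(t - 2) + c_0·(t - 2)² + d_0·(t - 2)³: c_0 = m_0/2 = 0, d_0 = (m_1 - m_0)/(6h_0) = 22/15, b_0 = Δ_0 - h_0(2m_0 + m_1)/6 = -37/15.

1.4667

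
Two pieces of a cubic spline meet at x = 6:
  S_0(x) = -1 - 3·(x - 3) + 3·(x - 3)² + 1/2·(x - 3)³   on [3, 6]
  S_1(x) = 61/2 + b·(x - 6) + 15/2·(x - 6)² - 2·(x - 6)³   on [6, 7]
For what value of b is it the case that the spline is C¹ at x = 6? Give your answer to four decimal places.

S_0'(x) = -3 + 6·(x - 3) + 3/2·(x - 3)², so S_0'(6) = 57/2. On the right, S_1'(6) = b, so b = 57/2.

28.5000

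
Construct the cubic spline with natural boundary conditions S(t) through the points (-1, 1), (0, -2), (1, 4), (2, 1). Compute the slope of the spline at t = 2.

-6

With M_i denoting the second derivative at x_i, h_i = 1, 1, 1, and Δ_i = (y_(i+1) − y_i)/h_i = -3, 6, -3:
  1·M_0 + 4·M_1 + 1·M_2 = 6(Δ_1 - Δ_0) = 54
  1·M_1 + 4·M_2 + 1·M_3 = 6(Δ_2 - Δ_1) = -54
Natural end conditions: M_0 = M_3 = 0.
Hence M_0 = 0, M_1 = 18, M_2 = -18, M_3 = 0.
On [1, 2], S'(t) = b_2 + 2c_2·(t - 1) + 3d_2·(t - 1)² with b_2 = Δ_2 - h_2(2M_2 + M_3)/6 = 3, c_2 = M_2/2 = -9, d_2 = (M_3 - M_2)/(6h_2) = 3. So S'(2) = -6.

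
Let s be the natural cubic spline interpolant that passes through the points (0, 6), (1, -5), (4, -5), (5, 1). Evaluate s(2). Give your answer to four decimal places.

Write m_i for s''(x_i). With h_i = 1, 3, 1 and divided differences Δ_i = -11, 0, 6, the continuity of s' gives the tridiagonal system
  1·m_0 + 8·m_1 + 3·m_2 = 6(Δ_1 - Δ_0) = 66
  3·m_1 + 8·m_2 + 1·m_3 = 6(Δ_2 - Δ_1) = 36
Natural end conditions: m_0 = m_3 = 0.
Solving the tridiagonal system: m_0 = 0, m_1 = 84/11, m_2 = 18/11, m_3 = 0.
On [1, 4], s(x) = -5 - 93/11·(x - 1) + 42/11·(x - 1)² - 1/3·(x - 1)³.
With (x - 1) = 1: s(2) = -329/33.

-9.9697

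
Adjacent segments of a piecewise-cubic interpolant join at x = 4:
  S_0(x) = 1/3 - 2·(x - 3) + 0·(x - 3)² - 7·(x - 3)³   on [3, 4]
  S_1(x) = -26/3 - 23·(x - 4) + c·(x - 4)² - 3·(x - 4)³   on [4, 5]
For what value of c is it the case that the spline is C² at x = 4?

S_0''(x) = 0 - 42·(x - 3), so S_0''(4) = -42. On the right, S_1''(4) = 2c, so c = -21.

-21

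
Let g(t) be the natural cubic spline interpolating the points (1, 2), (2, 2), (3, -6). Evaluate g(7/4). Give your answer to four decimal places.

2.6563

With M_i denoting the second derivative at x_i, h_i = 1, 1, and Δ_i = (y_(i+1) − y_i)/h_i = 0, -8:
  1·M_0 + 4·M_1 + 1·M_2 = 6(Δ_1 - Δ_0) = -48
Natural end conditions: M_0 = M_2 = 0.
Forward elimination and back-substitution give M_0 = 0, M_1 = -12, M_2 = 0.
On [1, 2], g(t) = 2 + 2·(t - 1) + 0·(t - 1)² - 2·(t - 1)³.
With (t - 1) = 3/4: g(7/4) = 85/32.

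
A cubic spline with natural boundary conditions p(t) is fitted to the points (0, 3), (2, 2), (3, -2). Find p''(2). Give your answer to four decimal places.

With M_i denoting the second derivative at x_i, h_i = 2, 1, and Δ_i = (y_(i+1) − y_i)/h_i = -1/2, -4:
  2·M_0 + 6·M_1 + 1·M_2 = 6(Δ_1 - Δ_0) = -21
Natural end conditions: M_0 = M_2 = 0.
Hence M_0 = 0, M_1 = -7/2, M_2 = 0.

-3.5000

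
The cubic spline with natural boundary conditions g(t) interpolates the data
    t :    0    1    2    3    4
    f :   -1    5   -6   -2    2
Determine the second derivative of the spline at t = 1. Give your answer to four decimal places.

Write M_i for g''(x_i). With h_i = 1, 1, 1, 1 and divided differences Δ_i = 6, -11, 4, 4, the continuity of g' gives the tridiagonal system
  1·M_0 + 4·M_1 + 1·M_2 = 6(Δ_1 - Δ_0) = -102
  1·M_1 + 4·M_2 + 1·M_3 = 6(Δ_2 - Δ_1) = 90
  1·M_2 + 4·M_3 + 1·M_4 = 6(Δ_3 - Δ_2) = 0
Natural end conditions: M_0 = M_4 = 0.
Hence M_0 = 0, M_1 = -135/4, M_2 = 33, M_3 = -33/4, M_4 = 0.

-33.7500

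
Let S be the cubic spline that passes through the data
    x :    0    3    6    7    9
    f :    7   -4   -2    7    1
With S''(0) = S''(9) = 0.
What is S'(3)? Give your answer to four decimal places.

With M_i denoting the second derivative at x_i, h_i = 3, 3, 1, 2, and Δ_i = (y_(i+1) − y_i)/h_i = -11/3, 2/3, 9, -3:
  3·M_0 + 12·M_1 + 3·M_2 = 6(Δ_1 - Δ_0) = 26
  3·M_1 + 8·M_2 + 1·M_3 = 6(Δ_2 - Δ_1) = 50
  1·M_2 + 6·M_3 + 2·M_4 = 6(Δ_3 - Δ_2) = -72
Natural end conditions: M_0 = M_4 = 0.
Solving the tridiagonal system: M_0 = 0, M_1 = 53/255, M_2 = 666/85, M_3 = -1131/85, M_4 = 0.
On [3, 6], S'(x) = b_1 + 2c_1·(x - 3) + 3d_1·(x - 3)² with b_1 = Δ_1 - h_1(2M_1 + M_2)/6 = -294/85, c_1 = M_1/2 = 53/510, d_1 = (M_2 - M_1)/(6h_1) = 389/918. So S'(3) = -294/85.

-3.4588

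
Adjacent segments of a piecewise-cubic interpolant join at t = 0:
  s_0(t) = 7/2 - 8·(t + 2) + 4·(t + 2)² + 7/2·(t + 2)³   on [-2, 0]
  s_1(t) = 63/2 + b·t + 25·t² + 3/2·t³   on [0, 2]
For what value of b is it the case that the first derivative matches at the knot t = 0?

50

s_0'(t) = -8 + 8·(t + 2) + 21/2·(t + 2)², so s_0'(0) = 50. On the right, s_1'(0) = b, so b = 50.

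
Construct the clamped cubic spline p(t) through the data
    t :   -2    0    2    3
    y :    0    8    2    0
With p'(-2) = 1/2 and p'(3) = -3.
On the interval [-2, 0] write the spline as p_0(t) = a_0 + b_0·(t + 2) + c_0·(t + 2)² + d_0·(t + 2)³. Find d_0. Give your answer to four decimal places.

Let σ_i = p''(x_i). Step sizes h_i = 2, 2, 1; slopes of the chords Δ_i = (y_(i+1) - y_i)/h_i = 4, -3, -2.
  2·σ_0 + 8·σ_1 + 2·σ_2 = 6(Δ_1 - Δ_0) = -42
  2·σ_1 + 6·σ_2 + 1·σ_3 = 6(Δ_2 - Δ_1) = 6
Clamped end conditions give two more equations: 2h_0·σ_0 + h_0·σ_1 = 6(Δ_0 - p'(-2)) = 21 and h_2·σ_2 + 2h_2·σ_3 = 6(p'(3) - Δ_2) = -6.
Solving the tridiagonal system: σ_0 = 223/23, σ_1 = -409/46, σ_2 = 112/23, σ_3 = -125/23.
On [-2, 0], with p_0(t) = a_0 + b_0·(t + 2) + c_0·(t + 2)² + d_0·(t + 2)³: c_0 = σ_0/2 = 223/46, d_0 = (σ_1 - σ_0)/(6h_0) = -285/184, b_0 = Δ_0 - h_0(2σ_0 + σ_1)/6 = 1/2.

-1.5489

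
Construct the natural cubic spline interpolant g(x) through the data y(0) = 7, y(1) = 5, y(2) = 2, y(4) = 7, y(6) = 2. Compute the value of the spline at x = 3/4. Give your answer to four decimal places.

5.6914

Write M_i for g''(x_i). With h_i = 1, 1, 2, 2 and divided differences Δ_i = -2, -3, 5/2, -5/2, the continuity of g' gives the tridiagonal system
  1·M_0 + 4·M_1 + 1·M_2 = 6(Δ_1 - Δ_0) = -6
  1·M_1 + 6·M_2 + 2·M_3 = 6(Δ_2 - Δ_1) = 33
  2·M_2 + 8·M_3 + 2·M_4 = 6(Δ_3 - Δ_2) = -30
Natural end conditions: M_0 = M_4 = 0.
Hence M_0 = 0, M_1 = -7/2, M_2 = 8, M_3 = -23/4, M_4 = 0.
On [0, 1], g(x) = 7 - 17/12·x + 0·x² - 7/12·x³.
With x = 3/4: g(3/4) = 1457/256.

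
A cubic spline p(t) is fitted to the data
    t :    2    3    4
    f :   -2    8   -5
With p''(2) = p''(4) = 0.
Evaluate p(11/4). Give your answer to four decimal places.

Let m_i = p''(x_i). Step sizes h_i = 1, 1; slopes of the chords Δ_i = (y_(i+1) - y_i)/h_i = 10, -13.
  1·m_0 + 4·m_1 + 1·m_2 = 6(Δ_1 - Δ_0) = -138
Natural end conditions: m_0 = m_2 = 0.
Solving: m_0 = 0, m_1 = -69/2, m_2 = 0.
On [2, 3], p(t) = -2 + 63/4·(t - 2) + 0·(t - 2)² - 23/4·(t - 2)³.
With (t - 2) = 3/4: p(11/4) = 1891/256.

7.3867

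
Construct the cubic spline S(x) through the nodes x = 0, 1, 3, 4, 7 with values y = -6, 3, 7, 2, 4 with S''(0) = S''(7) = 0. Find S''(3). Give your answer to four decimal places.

-6.1920

With m_i denoting the second derivative at x_i, h_i = 1, 2, 1, 3, and Δ_i = (y_(i+1) − y_i)/h_i = 9, 2, -5, 2/3:
  1·m_0 + 6·m_1 + 2·m_2 = 6(Δ_1 - Δ_0) = -42
  2·m_1 + 6·m_2 + 1·m_3 = 6(Δ_2 - Δ_1) = -42
  1·m_2 + 8·m_3 + 3·m_4 = 6(Δ_3 - Δ_2) = 34
Natural end conditions: m_0 = m_4 = 0.
Solving: m_0 = 0, m_1 = -617/125, m_2 = -774/125, m_3 = 628/125, m_4 = 0.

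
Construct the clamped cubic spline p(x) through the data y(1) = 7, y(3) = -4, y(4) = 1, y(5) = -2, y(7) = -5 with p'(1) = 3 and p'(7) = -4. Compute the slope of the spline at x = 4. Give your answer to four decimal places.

With σ_i denoting the second derivative at x_i, h_i = 2, 1, 1, 2, and Δ_i = (y_(i+1) − y_i)/h_i = -11/2, 5, -3, -3/2:
  2·σ_0 + 6·σ_1 + 1·σ_2 = 6(Δ_1 - Δ_0) = 63
  1·σ_1 + 4·σ_2 + 1·σ_3 = 6(Δ_2 - Δ_1) = -48
  1·σ_2 + 6·σ_3 + 2·σ_4 = 6(Δ_3 - Δ_2) = 9
Clamped end conditions give two more equations: 2h_0·σ_0 + h_0·σ_1 = 6(Δ_0 - p'(1)) = -51 and h_3·σ_3 + 2h_3·σ_4 = 6(p'(7) - Δ_3) = -15.
Solving the tridiagonal system: σ_0 = -1411/60, σ_1 = 323/15, σ_2 = -115/6, σ_3 = 107/15, σ_4 = -439/60.
On [4, 5], p'(x) = b_2 + 2c_2·(x - 4) + 3d_2·(x - 4)² with b_2 = Δ_2 - h_2(2σ_2 + σ_3)/6 = 11/5, c_2 = σ_2/2 = -115/12, d_2 = (σ_3 - σ_2)/(6h_2) = 263/60. So p'(4) = 11/5.

2.2000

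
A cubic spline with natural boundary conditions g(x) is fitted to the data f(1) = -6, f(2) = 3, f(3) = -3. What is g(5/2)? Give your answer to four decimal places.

1.4063

Put M_i = g'' at the i-th knot. Here h = (1, 1) and Δ = (9, -6), so the interior equations h_(i-1)·M_(i-1) + 2(h_(i-1)+h_i)·M_i + h_i·M_(i+1) = 6(Δ_i − Δ_(i-1)) read
  1·M_0 + 4·M_1 + 1·M_2 = 6(Δ_1 - Δ_0) = -90
Natural end conditions: M_0 = M_2 = 0.
Hence M_0 = 0, M_1 = -45/2, M_2 = 0.
On [2, 3], g(x) = 3 + 3/2·(x - 2) - 45/4·(x - 2)² + 15/4·(x - 2)³.
With (x - 2) = 1/2: g(5/2) = 45/32.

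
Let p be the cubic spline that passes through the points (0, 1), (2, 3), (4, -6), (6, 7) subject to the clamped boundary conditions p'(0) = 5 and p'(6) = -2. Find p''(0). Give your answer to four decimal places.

-2.3333

Write m_i for p''(x_i). With h_i = 2, 2, 2 and divided differences Δ_i = 1, -9/2, 13/2, the continuity of p' gives the tridiagonal system
  2·m_0 + 8·m_1 + 2·m_2 = 6(Δ_1 - Δ_0) = -33
  2·m_1 + 8·m_2 + 2·m_3 = 6(Δ_2 - Δ_1) = 66
Clamped end conditions give two more equations: 2h_0·m_0 + h_0·m_1 = 6(Δ_0 - p'(0)) = -24 and h_2·m_2 + 2h_2·m_3 = 6(p'(6) - Δ_2) = -51.
Forward elimination and back-substitution give m_0 = -7/3, m_1 = -22/3, m_2 = 91/6, m_3 = -61/3.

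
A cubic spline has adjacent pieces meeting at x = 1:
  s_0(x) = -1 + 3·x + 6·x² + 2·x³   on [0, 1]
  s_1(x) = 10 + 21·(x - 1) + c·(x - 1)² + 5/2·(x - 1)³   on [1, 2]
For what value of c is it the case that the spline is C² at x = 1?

12

s_0''(x) = 12 + 12·x, so s_0''(1) = 24. On the right, s_1''(1) = 2c, so c = 12.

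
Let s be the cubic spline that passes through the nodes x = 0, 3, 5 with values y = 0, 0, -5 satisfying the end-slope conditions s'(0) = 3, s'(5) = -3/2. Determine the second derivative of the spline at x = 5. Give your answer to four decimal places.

With m_i denoting the second derivative at x_i, h_i = 3, 2, and Δ_i = (y_(i+1) − y_i)/h_i = 0, -5/2:
  3·m_0 + 10·m_1 + 2·m_2 = 6(Δ_1 - Δ_0) = -15
Clamped end conditions give two more equations: 2h_0·m_0 + h_0·m_1 = 6(Δ_0 - s'(0)) = -18 and h_1·m_1 + 2h_1·m_2 = 6(s'(5) - Δ_1) = 6.
Forward elimination and back-substitution give m_0 = -12/5, m_1 = -6/5, m_2 = 21/10.

2.1000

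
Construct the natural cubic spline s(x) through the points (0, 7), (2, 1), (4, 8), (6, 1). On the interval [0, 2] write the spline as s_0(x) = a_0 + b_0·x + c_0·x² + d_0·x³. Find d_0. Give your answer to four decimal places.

Let m_i = s''(x_i). Step sizes h_i = 2, 2, 2; slopes of the chords Δ_i = (y_(i+1) - y_i)/h_i = -3, 7/2, -7/2.
  2·m_0 + 8·m_1 + 2·m_2 = 6(Δ_1 - Δ_0) = 39
  2·m_1 + 8·m_2 + 2·m_3 = 6(Δ_2 - Δ_1) = -42
Natural end conditions: m_0 = m_3 = 0.
Solving the tridiagonal system: m_0 = 0, m_1 = 33/5, m_2 = -69/10, m_3 = 0.
On [0, 2], with s_0(x) = a_0 + b_0·x + c_0·x² + d_0·x³: c_0 = m_0/2 = 0, d_0 = (m_1 - m_0)/(6h_0) = 11/20, b_0 = Δ_0 - h_0(2m_0 + m_1)/6 = -26/5.

0.5500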